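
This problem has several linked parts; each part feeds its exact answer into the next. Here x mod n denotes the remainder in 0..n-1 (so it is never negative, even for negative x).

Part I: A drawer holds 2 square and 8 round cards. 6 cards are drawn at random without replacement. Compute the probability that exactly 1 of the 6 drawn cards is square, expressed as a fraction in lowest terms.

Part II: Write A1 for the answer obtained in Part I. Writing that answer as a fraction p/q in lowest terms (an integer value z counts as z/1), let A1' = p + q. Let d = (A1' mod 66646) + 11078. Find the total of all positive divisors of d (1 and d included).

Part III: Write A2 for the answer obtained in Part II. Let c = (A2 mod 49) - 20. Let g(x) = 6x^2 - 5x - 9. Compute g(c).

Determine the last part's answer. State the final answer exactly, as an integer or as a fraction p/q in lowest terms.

Part I: total draws C(10,6) = 210; favorable C(2,1)*C(8,5) = 112; P = 8/15; answer 8/15
Part II: A1 = 8/15; threaded value p + q = 23; d = 11101; 11101 = 17 * 653; sigma = (1 + 17) * (1 + 653) = 18 * 654 = 11772; answer 11772
Part III: A2 = 11772; c = -8; 6*(-8)^2 - 5*(-8)^1 - 9 = (384) + (40) + (-9) = 415; answer 415

415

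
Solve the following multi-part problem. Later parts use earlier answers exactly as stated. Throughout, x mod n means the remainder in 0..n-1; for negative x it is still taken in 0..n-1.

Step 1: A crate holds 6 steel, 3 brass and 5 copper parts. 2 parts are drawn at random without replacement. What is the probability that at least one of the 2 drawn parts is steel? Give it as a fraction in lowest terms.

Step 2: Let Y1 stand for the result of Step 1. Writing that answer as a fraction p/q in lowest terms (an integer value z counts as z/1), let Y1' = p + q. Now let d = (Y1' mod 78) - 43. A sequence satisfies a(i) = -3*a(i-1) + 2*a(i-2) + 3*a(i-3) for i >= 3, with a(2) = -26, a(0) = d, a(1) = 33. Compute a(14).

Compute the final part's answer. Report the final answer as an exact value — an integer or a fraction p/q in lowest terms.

Step 1: total draws C(14,2) = 91; complement C(8,2) = 28; favorable 91 - 28 = 63; P = 9/13; answer 9/13
Step 2: Y1 = 9/13; threaded value p + q = 22; d = -21; a(3) = -3*(-26) + 2*(33) + 3*(-21) = 81; iterating: a(3)=81, a(4)=-196, a(5)=672, a(6)=-2165, a(7)=7251, a(8)=-24067, a(9)=80208, a(10)=-267005, a(11)=889230, a(12)=-2961076, a(13)=9860673, a(14)=-32836481; answer -32836481

-32836481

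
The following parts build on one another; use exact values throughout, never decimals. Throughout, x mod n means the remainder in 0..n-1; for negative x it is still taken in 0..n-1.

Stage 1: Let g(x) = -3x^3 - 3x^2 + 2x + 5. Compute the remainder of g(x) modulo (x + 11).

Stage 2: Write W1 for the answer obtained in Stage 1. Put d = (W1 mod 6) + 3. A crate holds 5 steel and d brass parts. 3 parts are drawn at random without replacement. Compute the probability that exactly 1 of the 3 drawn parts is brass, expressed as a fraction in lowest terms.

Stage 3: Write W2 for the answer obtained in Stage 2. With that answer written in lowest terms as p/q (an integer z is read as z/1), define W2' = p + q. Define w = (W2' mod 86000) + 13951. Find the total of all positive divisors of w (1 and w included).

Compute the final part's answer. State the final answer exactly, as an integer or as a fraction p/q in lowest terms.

20976

Stage 1: remainder = value at the root: -3*(-11)^3 - 3*(-11)^2 + 2*(-11)^1 + 5 = (3993) + (-363) + (-22) + (5) = 3613; answer 3613
Stage 2: W1 = 3613; d = 4; total draws C(9,3) = 84; favorable C(4,1)*C(5,2) = 40; P = 10/21; answer 10/21
Stage 3: W2 = 10/21; threaded value p + q = 31; w = 13982; 13982 = 2 * 6991; sigma = (1 + 2) * (1 + 6991) = 3 * 6992 = 20976; answer 20976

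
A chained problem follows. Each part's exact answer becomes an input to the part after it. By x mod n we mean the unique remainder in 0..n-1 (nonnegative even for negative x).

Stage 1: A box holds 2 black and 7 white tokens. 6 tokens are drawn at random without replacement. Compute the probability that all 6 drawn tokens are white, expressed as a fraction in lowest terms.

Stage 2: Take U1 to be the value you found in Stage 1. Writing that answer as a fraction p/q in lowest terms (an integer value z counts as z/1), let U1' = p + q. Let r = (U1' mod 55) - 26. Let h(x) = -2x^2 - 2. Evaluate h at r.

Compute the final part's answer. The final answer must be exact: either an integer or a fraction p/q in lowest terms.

-340

Stage 1: total draws C(9,6) = 84; favorable C(7,6) = 7; P = 1/12; answer 1/12
Stage 2: U1 = 1/12; threaded value p + q = 13; r = -13; -2*(-13)^2 - 2 = (-338) + (-2) = -340; answer -340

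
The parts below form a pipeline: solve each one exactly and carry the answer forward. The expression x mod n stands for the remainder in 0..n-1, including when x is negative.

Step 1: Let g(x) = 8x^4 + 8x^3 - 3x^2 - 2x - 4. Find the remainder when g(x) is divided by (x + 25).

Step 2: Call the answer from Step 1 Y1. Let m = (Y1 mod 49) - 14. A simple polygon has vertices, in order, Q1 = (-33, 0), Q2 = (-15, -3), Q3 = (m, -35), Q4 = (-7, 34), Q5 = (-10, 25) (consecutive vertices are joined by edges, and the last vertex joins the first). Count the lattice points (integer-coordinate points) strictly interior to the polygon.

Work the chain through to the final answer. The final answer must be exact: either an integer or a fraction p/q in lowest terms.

Step 1: remainder = value at the root: 8*(-25)^4 + 8*(-25)^3 - 3*(-25)^2 - 2*(-25)^1 - 4 = (3125000) + (-125000) + (-1875) + (50) + (-4) = 2998171; answer 2998171
Step 2: Y1 = 2998171; m = -6; cross terms: (-33*-3 - -15*0)=99, (-15*-35 - -6*-3)=507, (-6*34 - -7*-35)=-449, (-7*25 - -10*34)=165, (-10*0 - -33*25)=825; twice the area = |1147| = 1147; area = 1147/2; boundary points = 3 + 1 + 1 + 3 + 1 = 9; strictly interior points = area - boundary/2 + 1 = 570; answer 570

570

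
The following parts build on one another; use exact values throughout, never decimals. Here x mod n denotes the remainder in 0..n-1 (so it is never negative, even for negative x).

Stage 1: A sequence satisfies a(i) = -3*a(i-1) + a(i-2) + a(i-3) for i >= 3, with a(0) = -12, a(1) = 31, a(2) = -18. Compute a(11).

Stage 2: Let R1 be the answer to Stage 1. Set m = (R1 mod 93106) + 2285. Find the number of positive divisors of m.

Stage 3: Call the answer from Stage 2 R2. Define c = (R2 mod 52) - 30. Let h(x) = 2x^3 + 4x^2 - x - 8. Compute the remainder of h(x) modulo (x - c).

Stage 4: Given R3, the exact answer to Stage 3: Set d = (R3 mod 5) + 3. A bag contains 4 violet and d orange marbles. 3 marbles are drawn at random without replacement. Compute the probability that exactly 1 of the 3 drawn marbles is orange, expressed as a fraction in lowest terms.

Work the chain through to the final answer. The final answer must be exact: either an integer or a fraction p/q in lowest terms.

18/35

Stage 1: a(3) = -3*(-18) + 1*(31) + 1*(-12) = 73; iterating: a(3)=73, a(4)=-206, a(5)=673, a(6)=-2152, a(7)=6923, a(8)=-22248, a(9)=71515, a(10)=-229870, a(11)=738877; answer 738877
Stage 2: R1 = 738877; m = 89420; 89420 = 2^2 * 5 * 17 * 263; number of divisors = (2+1) * (1+1) * (1+1) * (1+1) = 24; answer 24
Stage 3: R2 = 24; c = -6; remainder = value at the root: 2*(-6)^3 + 4*(-6)^2 - 1*(-6)^1 - 8 = (-432) + (144) + (6) + (-8) = -290; answer -290
Stage 4: R3 = -290; d = 3; total draws C(7,3) = 35; favorable C(3,1)*C(4,2) = 18; P = 18/35; answer 18/35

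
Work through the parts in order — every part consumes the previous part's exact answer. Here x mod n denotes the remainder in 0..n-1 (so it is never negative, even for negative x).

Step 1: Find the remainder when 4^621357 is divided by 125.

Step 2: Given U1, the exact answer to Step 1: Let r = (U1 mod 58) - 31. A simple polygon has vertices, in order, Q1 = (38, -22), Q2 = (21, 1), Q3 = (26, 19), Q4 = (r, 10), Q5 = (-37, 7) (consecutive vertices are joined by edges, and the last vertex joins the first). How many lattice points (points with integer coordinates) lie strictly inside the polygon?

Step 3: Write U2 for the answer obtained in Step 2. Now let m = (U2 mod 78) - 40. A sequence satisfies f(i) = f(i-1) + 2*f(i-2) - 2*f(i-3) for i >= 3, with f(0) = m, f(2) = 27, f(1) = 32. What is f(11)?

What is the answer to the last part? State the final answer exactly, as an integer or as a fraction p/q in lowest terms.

497

Step 1: squarings mod 125: 4^1=4, 4^2=16, 4^4=6, 4^8=36, 4^16=46, 4^32=116, 4^64=81, 4^128=61, 4^256=96, 4^512=91, 4^1024=31, 4^2048=86, 4^4096=21, 4^8192=66, 4^16384=106, 4^32768=111, 4^65536=71, 4^131072=41, 4^262144=56, 4^524288=11; 4^621357 = 4^1 * 4^4 * 4^8 * 4^32 * 4^256 * 4^512 * 4^2048 * 4^4096 * 4^8192 * 4^16384 * 4^65536 * 4^524288 = 9 (mod 125); answer 9
Step 2: U1 = 9; r = -22; cross terms: (38*1 - 21*-22)=500, (21*19 - 26*1)=373, (26*10 - -22*19)=678, (-22*7 - -37*10)=216, (-37*-22 - 38*7)=548; twice the area = |2315| = 2315; area = 2315/2; boundary points = 1 + 1 + 3 + 3 + 1 = 9; strictly interior points = area - boundary/2 + 1 = 1154; answer 1154
Step 3: U2 = 1154; m = 22; f(3) = 1*(27) + 2*(32) - 2*(22) = 47; iterating: f(3)=47, f(4)=37, f(5)=77, f(6)=57, f(7)=137, f(8)=97, f(9)=257, f(10)=177, f(11)=497; answer 497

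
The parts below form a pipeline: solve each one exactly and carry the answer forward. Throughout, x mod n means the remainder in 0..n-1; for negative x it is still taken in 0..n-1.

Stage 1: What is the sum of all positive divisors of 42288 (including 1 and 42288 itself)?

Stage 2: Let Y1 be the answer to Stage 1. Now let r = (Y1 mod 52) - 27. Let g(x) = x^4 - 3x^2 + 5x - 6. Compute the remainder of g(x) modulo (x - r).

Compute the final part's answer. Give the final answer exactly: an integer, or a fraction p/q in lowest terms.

49869

Stage 1: 42288 = 2^4 * 3 * 881; sigma = (1 + 2 + 4 + 8 + 16) * (1 + 3) * (1 + 881) = 31 * 4 * 882 = 109368; answer 109368
Stage 2: Y1 = 109368; r = -15; remainder = value at the root: 1*(-15)^4 - 3*(-15)^2 + 5*(-15)^1 - 6 = (50625) + (-675) + (-75) + (-6) = 49869; answer 49869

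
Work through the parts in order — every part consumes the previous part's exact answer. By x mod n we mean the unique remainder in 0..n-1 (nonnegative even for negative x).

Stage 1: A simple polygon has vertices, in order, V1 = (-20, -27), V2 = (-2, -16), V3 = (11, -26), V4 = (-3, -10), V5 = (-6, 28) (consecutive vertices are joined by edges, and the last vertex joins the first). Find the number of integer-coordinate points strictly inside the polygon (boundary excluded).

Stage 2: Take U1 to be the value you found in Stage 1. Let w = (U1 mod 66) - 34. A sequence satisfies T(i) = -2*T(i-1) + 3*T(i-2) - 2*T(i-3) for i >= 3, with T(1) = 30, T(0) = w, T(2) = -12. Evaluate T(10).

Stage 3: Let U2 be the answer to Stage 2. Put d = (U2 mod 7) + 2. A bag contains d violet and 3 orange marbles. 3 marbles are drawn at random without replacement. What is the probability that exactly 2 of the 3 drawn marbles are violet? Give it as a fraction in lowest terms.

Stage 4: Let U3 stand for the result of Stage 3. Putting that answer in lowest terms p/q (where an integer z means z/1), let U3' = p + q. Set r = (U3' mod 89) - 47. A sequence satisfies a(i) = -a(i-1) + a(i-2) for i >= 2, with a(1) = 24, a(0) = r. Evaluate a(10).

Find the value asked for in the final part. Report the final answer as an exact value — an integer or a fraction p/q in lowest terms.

Stage 1: cross terms: (-20*-16 - -2*-27)=266, (-2*-26 - 11*-16)=228, (11*-10 - -3*-26)=-188, (-3*28 - -6*-10)=-144, (-6*-27 - -20*28)=722; twice the area = |884| = 884; area = 442; boundary points = 1 + 1 + 2 + 1 + 1 = 6; strictly interior points = area - boundary/2 + 1 = 440; answer 440
Stage 2: U1 = 440; w = 10; T(3) = -2*(-12) + 3*(30) - 2*(10) = 94; iterating: T(3)=94, T(4)=-284, T(5)=874, T(6)=-2788, T(7)=8766, T(8)=-27644, T(9)=87162, T(10)=-274788; answer -274788
Stage 3: U2 = -274788; d = 6; total draws C(9,3) = 84; favorable C(6,2)*C(3,1) = 45; P = 15/28; answer 15/28
Stage 4: U3 = 15/28; threaded value p + q = 43; r = -4; a(2) = -1*(24) + 1*(-4) = -28; iterating: a(2)=-28, a(3)=52, a(4)=-80, a(5)=132, a(6)=-212, a(7)=344, a(8)=-556, a(9)=900, a(10)=-1456; answer -1456

-1456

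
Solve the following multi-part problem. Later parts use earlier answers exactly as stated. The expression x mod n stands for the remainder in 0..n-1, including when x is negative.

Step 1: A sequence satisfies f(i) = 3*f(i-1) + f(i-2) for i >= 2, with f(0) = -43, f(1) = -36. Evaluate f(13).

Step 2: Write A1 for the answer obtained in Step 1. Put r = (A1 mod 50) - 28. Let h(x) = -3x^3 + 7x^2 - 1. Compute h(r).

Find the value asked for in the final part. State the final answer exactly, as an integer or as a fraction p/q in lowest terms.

45503

Step 1: f(2) = 3*(-36) + 1*(-43) = -151; iterating: f(2)=-151, f(3)=-489, f(4)=-1618, f(5)=-5343, f(6)=-17647, f(7)=-58284, f(8)=-192499, f(9)=-635781, f(10)=-2099842, f(11)=-6935307, f(12)=-22905763, f(13)=-75652596; answer -75652596
Step 2: A1 = -75652596; r = -24; -3*(-24)^3 + 7*(-24)^2 - 1 = (41472) + (4032) + (-1) = 45503; answer 45503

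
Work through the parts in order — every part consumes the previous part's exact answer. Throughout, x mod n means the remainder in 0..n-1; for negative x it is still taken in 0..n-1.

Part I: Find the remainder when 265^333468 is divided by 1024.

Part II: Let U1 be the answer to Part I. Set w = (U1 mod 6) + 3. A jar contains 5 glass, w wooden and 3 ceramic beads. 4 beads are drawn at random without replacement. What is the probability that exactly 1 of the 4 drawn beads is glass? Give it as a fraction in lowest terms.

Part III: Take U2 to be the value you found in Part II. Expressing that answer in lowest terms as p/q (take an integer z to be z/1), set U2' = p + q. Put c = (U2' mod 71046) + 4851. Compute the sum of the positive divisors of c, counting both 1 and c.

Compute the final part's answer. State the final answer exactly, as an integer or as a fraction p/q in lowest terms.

5988

Part I: squarings mod 1024: 265^1=265, 265^2=593, 265^4=417, 265^8=833, 265^16=641, 265^32=257, 265^64=513, 265^128=1, 265^256=1, 265^512=1, 265^1024=1, 265^2048=1, 265^4096=1, 265^8192=1, 265^16384=1, 265^32768=1, 265^65536=1, 265^131072=1, 265^262144=1; 265^333468 = 265^4 * 265^8 * 265^16 * 265^128 * 265^512 * 265^1024 * 265^4096 * 265^65536 * 265^262144 = 865 (mod 1024); answer 865
Part II: U1 = 865; w = 4; total draws C(12,4) = 495; favorable C(5,1)*C(7,3) = 175; P = 35/99; answer 35/99
Part III: U2 = 35/99; threaded value p + q = 134; c = 4985; 4985 = 5 * 997; sigma = (1 + 5) * (1 + 997) = 6 * 998 = 5988; answer 5988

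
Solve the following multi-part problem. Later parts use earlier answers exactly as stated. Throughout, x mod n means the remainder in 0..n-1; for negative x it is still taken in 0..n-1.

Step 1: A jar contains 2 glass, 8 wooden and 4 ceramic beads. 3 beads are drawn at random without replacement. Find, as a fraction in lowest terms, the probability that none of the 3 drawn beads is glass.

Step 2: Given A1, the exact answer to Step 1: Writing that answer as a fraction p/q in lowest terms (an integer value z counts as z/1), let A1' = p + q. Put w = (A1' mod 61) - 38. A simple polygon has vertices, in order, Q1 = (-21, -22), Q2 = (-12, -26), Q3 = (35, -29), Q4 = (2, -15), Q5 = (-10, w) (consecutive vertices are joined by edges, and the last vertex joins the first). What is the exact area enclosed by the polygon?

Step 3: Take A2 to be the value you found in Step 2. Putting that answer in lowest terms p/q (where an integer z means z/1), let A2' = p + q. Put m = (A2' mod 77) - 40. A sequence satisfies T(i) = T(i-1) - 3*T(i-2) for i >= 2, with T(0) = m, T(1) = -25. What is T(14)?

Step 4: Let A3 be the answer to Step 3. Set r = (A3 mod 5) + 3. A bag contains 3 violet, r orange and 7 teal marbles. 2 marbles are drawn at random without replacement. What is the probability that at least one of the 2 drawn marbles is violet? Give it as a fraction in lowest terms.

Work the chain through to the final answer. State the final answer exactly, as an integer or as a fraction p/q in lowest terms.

36/91

Step 1: total draws C(14,3) = 364; favorable C(12,3) = 220; P = 55/91; answer 55/91
Step 2: A1 = 55/91; threaded value p + q = 146; w = -14; cross terms: (-21*-26 - -12*-22)=282, (-12*-29 - 35*-26)=1258, (35*-15 - 2*-29)=-467, (2*-14 - -10*-15)=-178, (-10*-22 - -21*-14)=-74; twice the area = |821| = 821; area = 821/2; answer 821/2
Step 3: A2 = 821/2; threaded value p + q = 823; m = 13; T(2) = 1*(-25) - 3*(13) = -64; iterating: T(2)=-64, T(3)=11, T(4)=203, T(5)=170, T(6)=-439, T(7)=-949, T(8)=368, T(9)=3215, T(10)=2111, T(11)=-7534, T(12)=-13867, T(13)=8735, T(14)=50336; answer 50336
Step 4: A3 = 50336; r = 4; total draws C(14,2) = 91; complement C(11,2) = 55; favorable 91 - 55 = 36; P = 36/91; answer 36/91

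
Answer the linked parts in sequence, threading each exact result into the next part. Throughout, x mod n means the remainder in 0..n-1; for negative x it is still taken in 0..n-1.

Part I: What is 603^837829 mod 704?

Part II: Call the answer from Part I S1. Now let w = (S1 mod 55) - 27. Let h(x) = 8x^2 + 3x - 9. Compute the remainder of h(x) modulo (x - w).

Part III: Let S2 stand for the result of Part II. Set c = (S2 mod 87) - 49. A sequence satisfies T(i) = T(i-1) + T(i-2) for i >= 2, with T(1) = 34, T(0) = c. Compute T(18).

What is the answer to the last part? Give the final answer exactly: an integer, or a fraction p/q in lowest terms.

Part I: squarings mod 704: 603^1=603, 603^2=345, 603^4=49, 603^8=289, 603^16=449, 603^32=257, 603^64=577, 603^128=641, 603^256=449, 603^512=257, 603^1024=577, 603^2048=641, 603^4096=449, 603^8192=257, 603^16384=577, 603^32768=641, 603^65536=449, 603^131072=257, 603^262144=577, 603^524288=641; 603^837829 = 603^1 * 603^4 * 603^64 * 603^128 * 603^2048 * 603^16384 * 603^32768 * 603^262144 * 603^524288 = 555 (mod 704); answer 555
Part II: S1 = 555; w = -22; remainder = value at the root: 8*(-22)^2 + 3*(-22)^1 - 9 = (3872) + (-66) + (-9) = 3797; answer 3797
Part III: S2 = 3797; c = 7; T(2) = 1*(34) + 1*(7) = 41; iterating: T(2)=41, T(3)=75, T(4)=116, T(5)=191, T(6)=307, T(7)=498, T(8)=805, T(9)=1303, T(10)=2108, T(11)=3411, T(12)=5519, T(13)=8930, T(14)=14449, T(15)=23379, T(16)=37828, T(17)=61207, T(18)=99035; answer 99035

99035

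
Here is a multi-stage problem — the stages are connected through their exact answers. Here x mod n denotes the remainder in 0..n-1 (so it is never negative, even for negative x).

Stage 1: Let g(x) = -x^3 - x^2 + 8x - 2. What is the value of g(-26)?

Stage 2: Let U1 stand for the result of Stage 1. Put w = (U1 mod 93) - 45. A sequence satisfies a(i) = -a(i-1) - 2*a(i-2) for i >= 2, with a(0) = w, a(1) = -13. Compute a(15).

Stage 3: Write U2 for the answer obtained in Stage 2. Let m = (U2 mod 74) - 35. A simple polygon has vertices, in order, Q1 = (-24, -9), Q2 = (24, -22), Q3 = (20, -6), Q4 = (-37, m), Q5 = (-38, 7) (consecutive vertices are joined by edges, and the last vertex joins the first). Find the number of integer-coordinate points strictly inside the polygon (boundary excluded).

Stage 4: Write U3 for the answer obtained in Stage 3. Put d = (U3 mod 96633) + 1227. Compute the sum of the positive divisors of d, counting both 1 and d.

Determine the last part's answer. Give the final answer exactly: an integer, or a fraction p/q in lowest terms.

1932

Stage 1: -1*(-26)^3 - 1*(-26)^2 + 8*(-26)^1 - 2 = (17576) + (-676) + (-208) + (-2) = 16690; answer 16690
Stage 2: U1 = 16690; w = -2; a(2) = -1*(-13) - 2*(-2) = 17; iterating: a(2)=17, a(3)=9, a(4)=-43, a(5)=25, a(6)=61, a(7)=-111, a(8)=-11, a(9)=233, a(10)=-211, a(11)=-255, a(12)=677, a(13)=-167, a(14)=-1187, a(15)=1521; answer 1521
Stage 3: U2 = 1521; m = 6; cross terms: (-24*-22 - 24*-9)=744, (24*-6 - 20*-22)=296, (20*6 - -37*-6)=-102, (-37*7 - -38*6)=-31, (-38*-9 - -24*7)=510; twice the area = |1417| = 1417; area = 1417/2; boundary points = 1 + 4 + 3 + 1 + 2 = 11; strictly interior points = area - boundary/2 + 1 = 704; answer 704
Stage 4: U3 = 704; d = 1931; 1931 is prime, so its only divisors are 1 and 1931; sigma = 1 + 1931 = 1932; answer 1932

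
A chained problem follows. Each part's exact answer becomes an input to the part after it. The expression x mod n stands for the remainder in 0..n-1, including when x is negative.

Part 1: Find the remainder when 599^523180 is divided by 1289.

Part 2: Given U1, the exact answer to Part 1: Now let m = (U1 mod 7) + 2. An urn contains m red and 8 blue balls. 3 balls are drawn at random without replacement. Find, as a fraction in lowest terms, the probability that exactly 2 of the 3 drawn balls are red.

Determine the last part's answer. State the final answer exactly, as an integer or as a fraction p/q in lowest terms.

2/5

Part 1: squarings mod 1289: 599^1=599, 599^2=459, 599^4=574, 599^8=781, 599^16=264, 599^32=90, 599^64=366, 599^128=1189, 599^256=977, 599^512=669, 599^1024=278, 599^2048=1233, 599^4096=558, 599^8192=715, 599^16384=781, 599^32768=264, 599^65536=90, 599^131072=366, 599^262144=1189; 599^523180 = 599^4 * 599^8 * 599^32 * 599^128 * 599^256 * 599^512 * 599^2048 * 599^4096 * 599^8192 * 599^16384 * 599^32768 * 599^65536 * 599^131072 * 599^262144 = 1266 (mod 1289); answer 1266
Part 2: U1 = 1266; m = 8; total draws C(16,3) = 560; favorable C(8,2)*C(8,1) = 224; P = 2/5; answer 2/5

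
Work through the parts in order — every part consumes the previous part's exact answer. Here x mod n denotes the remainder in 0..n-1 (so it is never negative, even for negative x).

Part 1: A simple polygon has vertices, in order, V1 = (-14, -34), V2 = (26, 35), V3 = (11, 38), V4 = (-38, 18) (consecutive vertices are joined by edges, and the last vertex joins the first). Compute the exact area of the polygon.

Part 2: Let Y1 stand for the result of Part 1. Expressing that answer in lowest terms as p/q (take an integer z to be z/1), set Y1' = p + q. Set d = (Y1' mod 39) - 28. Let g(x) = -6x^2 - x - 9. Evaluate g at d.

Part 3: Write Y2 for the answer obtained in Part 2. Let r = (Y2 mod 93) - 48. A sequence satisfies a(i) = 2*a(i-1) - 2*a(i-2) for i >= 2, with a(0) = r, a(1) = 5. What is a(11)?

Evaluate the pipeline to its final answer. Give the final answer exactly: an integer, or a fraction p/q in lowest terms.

Part 1: cross terms: (-14*35 - 26*-34)=394, (26*38 - 11*35)=603, (11*18 - -38*38)=1642, (-38*-34 - -14*18)=1544; twice the area = |4183| = 4183; area = 4183/2; answer 4183/2
Part 2: Y1 = 4183/2; threaded value p + q = 4185; d = -16; -6*(-16)^2 - 1*(-16)^1 - 9 = (-1536) + (16) + (-9) = -1529; answer -1529
Part 3: Y2 = -1529; r = 4; a(2) = 2*(5) - 2*(4) = 2; iterating: a(2)=2, a(3)=-6, a(4)=-16, a(5)=-20, a(6)=-8, a(7)=24, a(8)=64, a(9)=80, a(10)=32, a(11)=-96; answer -96

-96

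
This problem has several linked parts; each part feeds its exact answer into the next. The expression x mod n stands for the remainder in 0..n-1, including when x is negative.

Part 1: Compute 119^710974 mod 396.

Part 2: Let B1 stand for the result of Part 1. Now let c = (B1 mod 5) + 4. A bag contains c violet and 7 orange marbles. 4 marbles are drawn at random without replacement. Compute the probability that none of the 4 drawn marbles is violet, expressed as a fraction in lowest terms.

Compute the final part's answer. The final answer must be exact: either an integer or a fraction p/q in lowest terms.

Part 1: squarings mod 396: 119^1=119, 119^2=301, 119^4=313, 119^8=157, 119^16=97, 119^32=301, 119^64=313, 119^128=157, 119^256=97, 119^512=301, 119^1024=313, 119^2048=157, 119^4096=97, 119^8192=301, 119^16384=313, 119^32768=157, 119^65536=97, 119^131072=301, 119^262144=313, 119^524288=157; 119^710974 = 119^2 * 119^4 * 119^8 * 119^16 * 119^32 * 119^256 * 119^2048 * 119^4096 * 119^16384 * 119^32768 * 119^131072 * 119^524288 = 313 (mod 396); answer 313
Part 2: B1 = 313; c = 7; total draws C(14,4) = 1001; favorable C(7,4) = 35; P = 5/143; answer 5/143

5/143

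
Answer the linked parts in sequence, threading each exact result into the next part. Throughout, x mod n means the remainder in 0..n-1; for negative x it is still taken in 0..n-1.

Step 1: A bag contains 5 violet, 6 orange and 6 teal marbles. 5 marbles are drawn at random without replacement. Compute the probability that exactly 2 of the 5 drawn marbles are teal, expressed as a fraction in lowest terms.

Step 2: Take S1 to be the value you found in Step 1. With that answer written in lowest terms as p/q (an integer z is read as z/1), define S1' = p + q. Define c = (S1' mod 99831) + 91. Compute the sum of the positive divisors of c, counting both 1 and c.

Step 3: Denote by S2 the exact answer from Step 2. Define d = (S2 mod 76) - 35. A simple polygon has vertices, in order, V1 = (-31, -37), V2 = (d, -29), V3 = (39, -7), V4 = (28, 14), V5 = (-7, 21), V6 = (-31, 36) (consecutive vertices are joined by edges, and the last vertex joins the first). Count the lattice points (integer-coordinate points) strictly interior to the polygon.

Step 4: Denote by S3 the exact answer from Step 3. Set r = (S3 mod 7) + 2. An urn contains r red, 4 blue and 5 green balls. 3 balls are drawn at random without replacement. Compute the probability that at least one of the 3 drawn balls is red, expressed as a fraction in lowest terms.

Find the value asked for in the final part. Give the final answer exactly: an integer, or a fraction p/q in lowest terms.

53/65

Step 1: total draws C(17,5) = 6188; favorable C(6,2)*C(11,3) = 2475; P = 2475/6188; answer 2475/6188
Step 2: S1 = 2475/6188; threaded value p + q = 8663; c = 8754; 8754 = 2 * 3 * 1459; sigma = (1 + 2) * (1 + 3) * (1 + 1459) = 3 * 4 * 1460 = 17520; answer 17520
Step 3: S2 = 17520; d = 5; cross terms: (-31*-29 - 5*-37)=1084, (5*-7 - 39*-29)=1096, (39*14 - 28*-7)=742, (28*21 - -7*14)=686, (-7*36 - -31*21)=399, (-31*-37 - -31*36)=2263; twice the area = |6270| = 6270; area = 3135; boundary points = 4 + 2 + 1 + 7 + 3 + 73 = 90; strictly interior points = area - boundary/2 + 1 = 3091; answer 3091
Step 4: S3 = 3091; r = 6; total draws C(15,3) = 455; complement C(9,3) = 84; favorable 455 - 84 = 371; P = 53/65; answer 53/65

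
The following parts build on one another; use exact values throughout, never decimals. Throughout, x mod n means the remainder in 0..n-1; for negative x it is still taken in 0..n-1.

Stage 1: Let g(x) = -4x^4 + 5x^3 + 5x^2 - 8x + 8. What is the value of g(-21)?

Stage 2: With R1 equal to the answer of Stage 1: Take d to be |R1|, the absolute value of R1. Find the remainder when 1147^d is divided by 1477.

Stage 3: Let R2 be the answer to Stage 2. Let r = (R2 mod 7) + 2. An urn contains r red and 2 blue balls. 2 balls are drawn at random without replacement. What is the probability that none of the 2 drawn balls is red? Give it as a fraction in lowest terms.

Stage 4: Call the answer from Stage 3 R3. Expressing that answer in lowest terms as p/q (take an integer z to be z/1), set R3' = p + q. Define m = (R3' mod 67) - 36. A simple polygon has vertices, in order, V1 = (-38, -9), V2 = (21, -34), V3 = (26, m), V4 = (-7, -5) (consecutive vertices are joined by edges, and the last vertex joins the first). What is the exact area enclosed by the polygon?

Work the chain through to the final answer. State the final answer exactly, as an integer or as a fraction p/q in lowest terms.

Stage 1: -4*(-21)^4 + 5*(-21)^3 + 5*(-21)^2 - 8*(-21)^1 + 8 = (-777924) + (-46305) + (2205) + (168) + (8) = -821848; answer -821848
Stage 2: R1 = -821848; d = 821848; squarings mod 1477: 1147^1=1147, 1147^2=1079, 1147^4=365, 1147^8=295, 1147^16=1359, 1147^32=631, 1147^64=848, 1147^128=1282, 1147^256=1100, 1147^512=337, 1147^1024=1317, 1147^2048=491, 1147^4096=330, 1147^8192=1079, 1147^16384=365, 1147^32768=295, 1147^65536=1359, 1147^131072=631, 1147^262144=848, 1147^524288=1282; 1147^821848 = 1147^8 * 1147^16 * 1147^64 * 1147^512 * 1147^2048 * 1147^32768 * 1147^262144 * 1147^524288 = 561 (mod 1477); answer 561
Stage 3: R2 = 561; r = 3; total draws C(5,2) = 10; favorable C(2,2) = 1; P = 1/10; answer 1/10
Stage 4: R3 = 1/10; threaded value p + q = 11; m = -25; cross terms: (-38*-34 - 21*-9)=1481, (21*-25 - 26*-34)=359, (26*-5 - -7*-25)=-305, (-7*-9 - -38*-5)=-127; twice the area = |1408| = 1408; area = 704; answer 704

704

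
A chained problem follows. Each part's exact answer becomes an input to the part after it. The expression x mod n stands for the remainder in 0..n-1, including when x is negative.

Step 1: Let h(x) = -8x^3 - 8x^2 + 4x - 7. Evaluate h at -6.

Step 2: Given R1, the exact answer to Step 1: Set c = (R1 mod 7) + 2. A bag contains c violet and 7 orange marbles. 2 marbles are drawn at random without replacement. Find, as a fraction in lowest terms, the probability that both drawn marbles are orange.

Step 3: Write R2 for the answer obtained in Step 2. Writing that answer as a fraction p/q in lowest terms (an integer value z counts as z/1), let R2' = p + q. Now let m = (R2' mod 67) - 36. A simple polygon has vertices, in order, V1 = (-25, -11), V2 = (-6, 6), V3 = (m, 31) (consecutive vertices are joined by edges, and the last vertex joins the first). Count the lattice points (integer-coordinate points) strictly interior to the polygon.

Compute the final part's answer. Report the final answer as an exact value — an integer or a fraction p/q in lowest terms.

415

Step 1: -8*(-6)^3 - 8*(-6)^2 + 4*(-6)^1 - 7 = (1728) + (-288) + (-24) + (-7) = 1409; answer 1409
Step 2: R1 = 1409; c = 4; total draws C(11,2) = 55; favorable C(7,2) = 21; P = 21/55; answer 21/55
Step 3: R2 = 21/55; threaded value p + q = 76; m = -27; cross terms: (-25*6 - -6*-11)=-216, (-6*31 - -27*6)=-24, (-27*-11 - -25*31)=1072; twice the area = |832| = 832; area = 416; boundary points = 1 + 1 + 2 = 4; strictly interior points = area - boundary/2 + 1 = 415; answer 415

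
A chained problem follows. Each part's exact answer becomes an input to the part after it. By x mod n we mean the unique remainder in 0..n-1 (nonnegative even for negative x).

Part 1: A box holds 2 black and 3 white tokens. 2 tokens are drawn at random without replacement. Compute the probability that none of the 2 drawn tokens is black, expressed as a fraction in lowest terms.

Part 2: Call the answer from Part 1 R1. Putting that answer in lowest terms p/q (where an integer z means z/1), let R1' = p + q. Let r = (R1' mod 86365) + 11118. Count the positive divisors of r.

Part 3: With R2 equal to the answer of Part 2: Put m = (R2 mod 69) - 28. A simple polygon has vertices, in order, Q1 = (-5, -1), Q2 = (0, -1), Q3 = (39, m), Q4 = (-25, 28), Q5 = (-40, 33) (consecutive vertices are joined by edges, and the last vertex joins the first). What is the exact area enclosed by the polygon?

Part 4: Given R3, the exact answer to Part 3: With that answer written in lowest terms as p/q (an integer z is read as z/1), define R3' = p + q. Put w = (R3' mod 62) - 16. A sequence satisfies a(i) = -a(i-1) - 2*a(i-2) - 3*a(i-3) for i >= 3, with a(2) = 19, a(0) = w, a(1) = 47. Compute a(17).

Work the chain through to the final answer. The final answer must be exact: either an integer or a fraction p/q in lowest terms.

Part 1: total draws C(5,2) = 10; favorable C(3,2) = 3; P = 3/10; answer 3/10
Part 2: R1 = 3/10; threaded value p + q = 13; r = 11131; 11131 is prime, so its only divisors are 1 and 11131; count = 2; answer 2
Part 3: R2 = 2; m = -26; cross terms: (-5*-1 - 0*-1)=5, (0*-26 - 39*-1)=39, (39*28 - -25*-26)=442, (-25*33 - -40*28)=295, (-40*-1 - -5*33)=205; twice the area = |986| = 986; area = 493; answer 493
Part 4: R3 = 493; threaded value p + q = 494; w = 44; a(3) = -1*(19) - 2*(47) - 3*(44) = -245; iterating: a(3)=-245, a(4)=66, a(5)=367, a(6)=236, a(7)=-1168, a(8)=-405, a(9)=2033, a(10)=2281, a(11)=-5132, a(12)=-5529, a(13)=8950, a(14)=17504, a(15)=-18817, a(16)=-43041, a(17)=28163; answer 28163

28163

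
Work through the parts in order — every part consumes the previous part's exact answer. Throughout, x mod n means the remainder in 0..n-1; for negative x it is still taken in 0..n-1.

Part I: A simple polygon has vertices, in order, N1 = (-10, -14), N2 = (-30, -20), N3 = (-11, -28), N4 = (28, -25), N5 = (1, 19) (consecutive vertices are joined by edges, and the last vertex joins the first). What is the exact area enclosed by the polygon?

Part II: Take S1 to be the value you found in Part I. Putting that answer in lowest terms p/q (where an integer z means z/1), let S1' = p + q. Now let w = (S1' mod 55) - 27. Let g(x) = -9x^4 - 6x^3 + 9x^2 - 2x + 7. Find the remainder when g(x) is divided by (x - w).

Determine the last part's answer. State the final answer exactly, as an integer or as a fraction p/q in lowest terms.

Part I: cross terms: (-10*-20 - -30*-14)=-220, (-30*-28 - -11*-20)=620, (-11*-25 - 28*-28)=1059, (28*19 - 1*-25)=557, (1*-14 - -10*19)=176; twice the area = |2192| = 2192; area = 1096; answer 1096
Part II: S1 = 1096; threaded value p + q = 1097; w = 25; remainder = value at the root: -9*(25)^4 - 6*(25)^3 + 9*(25)^2 - 2*(25)^1 + 7 = (-3515625) + (-93750) + (5625) + (-50) + (7) = -3603793; answer -3603793

-3603793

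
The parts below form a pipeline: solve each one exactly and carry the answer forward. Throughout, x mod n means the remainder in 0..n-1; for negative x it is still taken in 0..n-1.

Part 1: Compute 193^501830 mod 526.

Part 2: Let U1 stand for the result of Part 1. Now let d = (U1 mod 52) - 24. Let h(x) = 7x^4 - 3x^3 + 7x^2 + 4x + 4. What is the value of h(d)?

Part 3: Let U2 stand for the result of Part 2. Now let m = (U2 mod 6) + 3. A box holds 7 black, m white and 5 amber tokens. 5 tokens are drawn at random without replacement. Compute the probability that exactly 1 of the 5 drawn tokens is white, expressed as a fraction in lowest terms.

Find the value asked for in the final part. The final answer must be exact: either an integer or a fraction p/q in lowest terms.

165/364

Part 1: squarings mod 526: 193^1=193, 193^2=429, 193^4=467, 193^8=325, 193^16=425, 193^32=207, 193^64=243, 193^128=137, 193^256=359, 193^512=11, 193^1024=121, 193^2048=439, 193^4096=205, 193^8192=471, 193^16384=395, 193^32768=329, 193^65536=411, 193^131072=75, 193^262144=365; 193^501830 = 193^2 * 193^4 * 193^64 * 193^2048 * 193^8192 * 193^32768 * 193^65536 * 193^131072 * 193^262144 = 459 (mod 526); answer 459
Part 2: U1 = 459; d = 19; 7*(19)^4 - 3*(19)^3 + 7*(19)^2 + 4*(19)^1 + 4 = (912247) + (-20577) + (2527) + (76) + (4) = 894277; answer 894277
Part 3: U2 = 894277; m = 4; total draws C(16,5) = 4368; favorable C(4,1)*C(12,4) = 1980; P = 165/364; answer 165/364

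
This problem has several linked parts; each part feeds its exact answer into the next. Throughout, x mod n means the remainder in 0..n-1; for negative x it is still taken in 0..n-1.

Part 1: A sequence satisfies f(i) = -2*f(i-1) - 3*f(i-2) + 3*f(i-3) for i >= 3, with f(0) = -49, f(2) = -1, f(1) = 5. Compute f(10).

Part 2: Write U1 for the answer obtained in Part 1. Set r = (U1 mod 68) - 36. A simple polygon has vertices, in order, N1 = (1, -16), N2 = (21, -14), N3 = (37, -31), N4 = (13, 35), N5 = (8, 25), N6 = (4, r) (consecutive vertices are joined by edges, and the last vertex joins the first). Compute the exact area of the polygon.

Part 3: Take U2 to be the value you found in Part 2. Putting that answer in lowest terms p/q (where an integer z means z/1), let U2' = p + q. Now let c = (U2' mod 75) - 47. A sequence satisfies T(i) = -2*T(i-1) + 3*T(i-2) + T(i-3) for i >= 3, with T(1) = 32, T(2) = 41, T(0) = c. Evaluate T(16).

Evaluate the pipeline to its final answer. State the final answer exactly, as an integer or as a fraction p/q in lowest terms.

Part 1: f(3) = -2*(-1) - 3*(5) + 3*(-49) = -160; iterating: f(3)=-160, f(4)=338, f(5)=-199, f(6)=-1096, f(7)=3803, f(8)=-4915, f(9)=-4867, f(10)=35888; answer 35888
Part 2: U1 = 35888; r = 16; cross terms: (1*-14 - 21*-16)=322, (21*-31 - 37*-14)=-133, (37*35 - 13*-31)=1698, (13*25 - 8*35)=45, (8*16 - 4*25)=28, (4*-16 - 1*16)=-80; twice the area = |1880| = 1880; area = 940; answer 940
Part 3: U2 = 940; threaded value p + q = 941; c = -6; T(3) = -2*(41) + 3*(32) + 1*(-6) = 8; iterating: T(3)=8, T(4)=139, T(5)=-213, T(6)=851, T(7)=-2202, T(8)=6744, T(9)=-19243, T(10)=56516, T(11)=-164017, T(12)=478339, T(13)=-1392213, T(14)=4055426, T(15)=-11809152, T(16)=34392369; answer 34392369

34392369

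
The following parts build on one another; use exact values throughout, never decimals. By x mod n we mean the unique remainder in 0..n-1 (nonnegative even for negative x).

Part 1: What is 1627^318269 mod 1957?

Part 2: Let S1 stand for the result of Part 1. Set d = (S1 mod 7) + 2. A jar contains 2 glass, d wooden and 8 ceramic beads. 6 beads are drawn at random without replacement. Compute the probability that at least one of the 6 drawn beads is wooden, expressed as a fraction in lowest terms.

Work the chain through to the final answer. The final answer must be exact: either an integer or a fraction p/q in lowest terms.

Part 1: squarings mod 1957: 1627^1=1627, 1627^2=1265, 1627^4=1356, 1627^8=1113, 1627^16=1945, 1627^32=144, 1627^64=1166, 1627^128=1398, 1627^256=1318, 1627^512=1265, 1627^1024=1356, 1627^2048=1113, 1627^4096=1945, 1627^8192=144, 1627^16384=1166, 1627^32768=1398, 1627^65536=1318, 1627^131072=1265, 1627^262144=1356; 1627^318269 = 1627^1 * 1627^4 * 1627^8 * 1627^16 * 1627^32 * 1627^256 * 1627^512 * 1627^2048 * 1627^4096 * 1627^16384 * 1627^32768 * 1627^262144 = 1870 (mod 1957); answer 1870
Part 2: S1 = 1870; d = 3; total draws C(13,6) = 1716; complement C(10,6) = 210; favorable 1716 - 210 = 1506; P = 251/286; answer 251/286

251/286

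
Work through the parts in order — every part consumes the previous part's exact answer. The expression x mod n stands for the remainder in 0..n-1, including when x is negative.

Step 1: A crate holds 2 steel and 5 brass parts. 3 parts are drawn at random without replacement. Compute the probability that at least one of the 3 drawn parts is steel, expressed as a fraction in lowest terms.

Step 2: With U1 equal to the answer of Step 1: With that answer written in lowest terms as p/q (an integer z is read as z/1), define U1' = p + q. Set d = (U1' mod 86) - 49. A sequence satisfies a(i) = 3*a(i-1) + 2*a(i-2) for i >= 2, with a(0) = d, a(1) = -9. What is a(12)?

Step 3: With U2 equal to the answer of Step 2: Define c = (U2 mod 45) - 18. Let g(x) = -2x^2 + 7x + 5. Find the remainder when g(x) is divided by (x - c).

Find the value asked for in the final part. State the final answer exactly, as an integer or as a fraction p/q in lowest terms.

Step 1: total draws C(7,3) = 35; complement C(5,3) = 10; favorable 35 - 10 = 25; P = 5/7; answer 5/7
Step 2: U1 = 5/7; threaded value p + q = 12; d = -37; a(2) = 3*(-9) + 2*(-37) = -101; iterating: a(2)=-101, a(3)=-321, a(4)=-1165, a(5)=-4137, a(6)=-14741, a(7)=-52497, a(8)=-186973, a(9)=-665913, a(10)=-2371685, a(11)=-8446881, a(12)=-30084013; answer -30084013
Step 3: U2 = -30084013; c = -1; remainder = value at the root: -2*(-1)^2 + 7*(-1)^1 + 5 = (-2) + (-7) + (5) = -4; answer -4

-4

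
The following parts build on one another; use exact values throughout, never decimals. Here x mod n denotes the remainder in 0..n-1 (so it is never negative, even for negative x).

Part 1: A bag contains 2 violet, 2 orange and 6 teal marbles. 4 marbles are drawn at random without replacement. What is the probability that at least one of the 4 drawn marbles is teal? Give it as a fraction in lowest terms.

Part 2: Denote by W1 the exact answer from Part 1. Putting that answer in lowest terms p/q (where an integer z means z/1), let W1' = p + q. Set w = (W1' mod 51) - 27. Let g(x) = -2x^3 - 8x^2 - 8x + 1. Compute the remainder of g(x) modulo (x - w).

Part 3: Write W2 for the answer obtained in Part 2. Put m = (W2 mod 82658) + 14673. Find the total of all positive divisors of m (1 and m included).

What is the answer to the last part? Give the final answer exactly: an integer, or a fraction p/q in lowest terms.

41904

Part 1: total draws C(10,4) = 210; complement C(4,4) = 1; favorable 210 - 1 = 209; P = 209/210; answer 209/210
Part 2: W1 = 209/210; threaded value p + q = 419; w = -16; remainder = value at the root: -2*(-16)^3 - 8*(-16)^2 - 8*(-16)^1 + 1 = (8192) + (-2048) + (128) + (1) = 6273; answer 6273
Part 3: W2 = 6273; m = 20946; 20946 = 2 * 3 * 3491; sigma = (1 + 2) * (1 + 3) * (1 + 3491) = 3 * 4 * 3492 = 41904; answer 41904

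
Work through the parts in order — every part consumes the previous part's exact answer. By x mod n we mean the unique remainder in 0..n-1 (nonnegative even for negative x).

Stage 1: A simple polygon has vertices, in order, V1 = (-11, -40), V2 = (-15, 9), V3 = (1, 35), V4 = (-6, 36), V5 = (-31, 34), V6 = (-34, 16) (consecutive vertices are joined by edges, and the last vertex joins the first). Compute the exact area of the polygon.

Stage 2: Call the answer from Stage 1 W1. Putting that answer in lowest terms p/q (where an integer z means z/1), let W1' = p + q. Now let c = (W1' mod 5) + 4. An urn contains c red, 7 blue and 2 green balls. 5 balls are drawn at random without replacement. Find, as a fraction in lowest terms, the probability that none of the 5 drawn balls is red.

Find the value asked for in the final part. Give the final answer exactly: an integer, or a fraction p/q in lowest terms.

Stage 1: cross terms: (-11*9 - -15*-40)=-699, (-15*35 - 1*9)=-534, (1*36 - -6*35)=246, (-6*34 - -31*36)=912, (-31*16 - -34*34)=660, (-34*-40 - -11*16)=1536; twice the area = |2121| = 2121; area = 2121/2; answer 2121/2
Stage 2: W1 = 2121/2; threaded value p + q = 2123; c = 7; total draws C(16,5) = 4368; favorable C(9,5) = 126; P = 3/104; answer 3/104

3/104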